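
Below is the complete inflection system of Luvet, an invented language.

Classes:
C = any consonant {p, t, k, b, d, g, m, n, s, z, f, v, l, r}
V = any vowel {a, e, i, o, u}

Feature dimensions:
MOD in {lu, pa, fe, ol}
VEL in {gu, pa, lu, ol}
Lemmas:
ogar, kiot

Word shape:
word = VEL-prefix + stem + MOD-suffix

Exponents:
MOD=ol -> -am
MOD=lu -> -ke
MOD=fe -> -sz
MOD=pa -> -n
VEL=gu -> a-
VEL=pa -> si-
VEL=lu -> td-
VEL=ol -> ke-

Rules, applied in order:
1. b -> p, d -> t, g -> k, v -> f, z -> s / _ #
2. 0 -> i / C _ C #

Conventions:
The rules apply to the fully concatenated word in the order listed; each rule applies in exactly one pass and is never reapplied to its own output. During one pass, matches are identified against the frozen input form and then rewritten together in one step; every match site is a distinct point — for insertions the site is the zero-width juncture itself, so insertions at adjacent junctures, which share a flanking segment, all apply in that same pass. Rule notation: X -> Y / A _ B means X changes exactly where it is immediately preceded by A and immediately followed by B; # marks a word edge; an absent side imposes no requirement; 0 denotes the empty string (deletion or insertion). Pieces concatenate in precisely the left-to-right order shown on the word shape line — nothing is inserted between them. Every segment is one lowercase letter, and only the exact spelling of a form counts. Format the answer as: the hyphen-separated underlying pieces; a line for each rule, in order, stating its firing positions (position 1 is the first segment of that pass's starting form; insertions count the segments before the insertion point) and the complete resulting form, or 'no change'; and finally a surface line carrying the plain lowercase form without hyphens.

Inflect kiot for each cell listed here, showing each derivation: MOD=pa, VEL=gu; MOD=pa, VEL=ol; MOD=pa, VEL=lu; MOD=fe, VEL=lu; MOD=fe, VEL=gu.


cell MOD=pa, VEL=gu:
underlying: a-kiot-n
1. b -> p, d -> t, g -> k, v -> f, z -> s / _ #: no change
2. 0 -> i / C _ C #: inserts after position(s) 5: akiotin
surface: akiotin

cell MOD=pa, VEL=ol:
underlying: ke-kiot-n
1. b -> p, d -> t, g -> k, v -> f, z -> s / _ #: no change
2. 0 -> i / C _ C #: inserts after position(s) 6: kekiotin
surface: kekiotin

cell MOD=pa, VEL=lu:
underlying: td-kiot-n
1. b -> p, d -> t, g -> k, v -> f, z -> s / _ #: no change
2. 0 -> i / C _ C #: inserts after position(s) 6: tdkiotin
surface: tdkiotin

cell MOD=fe, VEL=lu:
underlying: td-kiot-sz
1. b -> p, d -> t, g -> k, v -> f, z -> s / _ #: fires at position(s) 8: tdkiotss
2. 0 -> i / C _ C #: inserts after position(s) 7: tdkiotsis
surface: tdkiotsis

cell MOD=fe, VEL=gu:
underlying: a-kiot-sz
1. b -> p, d -> t, g -> k, v -> f, z -> s / _ #: fires at position(s) 7: akiotss
2. 0 -> i / C _ C #: inserts after position(s) 6: akiotsis
surface: akiotsis


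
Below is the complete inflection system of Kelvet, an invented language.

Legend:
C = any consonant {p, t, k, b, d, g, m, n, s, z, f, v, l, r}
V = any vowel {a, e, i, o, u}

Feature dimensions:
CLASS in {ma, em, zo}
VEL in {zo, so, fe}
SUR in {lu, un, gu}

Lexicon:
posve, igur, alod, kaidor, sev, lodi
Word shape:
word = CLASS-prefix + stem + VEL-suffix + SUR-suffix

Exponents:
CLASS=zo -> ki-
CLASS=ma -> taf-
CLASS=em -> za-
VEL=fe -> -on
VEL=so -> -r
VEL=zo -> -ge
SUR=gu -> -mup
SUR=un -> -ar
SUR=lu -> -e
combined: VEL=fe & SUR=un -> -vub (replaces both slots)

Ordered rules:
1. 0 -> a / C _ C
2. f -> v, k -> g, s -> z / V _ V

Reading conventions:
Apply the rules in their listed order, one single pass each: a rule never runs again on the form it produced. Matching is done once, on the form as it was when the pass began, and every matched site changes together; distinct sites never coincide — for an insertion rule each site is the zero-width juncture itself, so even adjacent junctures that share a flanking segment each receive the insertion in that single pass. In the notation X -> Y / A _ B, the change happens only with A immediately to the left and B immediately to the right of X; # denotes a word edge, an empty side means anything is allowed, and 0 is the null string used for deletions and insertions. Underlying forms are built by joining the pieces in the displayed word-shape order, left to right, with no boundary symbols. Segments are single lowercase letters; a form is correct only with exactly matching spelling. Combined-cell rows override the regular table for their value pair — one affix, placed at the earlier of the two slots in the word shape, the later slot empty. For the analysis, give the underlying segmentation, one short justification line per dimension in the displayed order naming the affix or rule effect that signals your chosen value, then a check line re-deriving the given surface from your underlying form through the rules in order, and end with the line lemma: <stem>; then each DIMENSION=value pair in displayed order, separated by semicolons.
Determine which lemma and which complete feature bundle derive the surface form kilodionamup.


underlying: ki-lodi-on-mup
CLASS=zo - signalled by the affix ki-
VEL=fe - signalled by the affix -on
SUR=gu - signalled by the affix -mup
check: kilodionmup -> kilodionamup -> kilodionamup
lemma: lodi; CLASS=zo; VEL=fe; SUR=gu


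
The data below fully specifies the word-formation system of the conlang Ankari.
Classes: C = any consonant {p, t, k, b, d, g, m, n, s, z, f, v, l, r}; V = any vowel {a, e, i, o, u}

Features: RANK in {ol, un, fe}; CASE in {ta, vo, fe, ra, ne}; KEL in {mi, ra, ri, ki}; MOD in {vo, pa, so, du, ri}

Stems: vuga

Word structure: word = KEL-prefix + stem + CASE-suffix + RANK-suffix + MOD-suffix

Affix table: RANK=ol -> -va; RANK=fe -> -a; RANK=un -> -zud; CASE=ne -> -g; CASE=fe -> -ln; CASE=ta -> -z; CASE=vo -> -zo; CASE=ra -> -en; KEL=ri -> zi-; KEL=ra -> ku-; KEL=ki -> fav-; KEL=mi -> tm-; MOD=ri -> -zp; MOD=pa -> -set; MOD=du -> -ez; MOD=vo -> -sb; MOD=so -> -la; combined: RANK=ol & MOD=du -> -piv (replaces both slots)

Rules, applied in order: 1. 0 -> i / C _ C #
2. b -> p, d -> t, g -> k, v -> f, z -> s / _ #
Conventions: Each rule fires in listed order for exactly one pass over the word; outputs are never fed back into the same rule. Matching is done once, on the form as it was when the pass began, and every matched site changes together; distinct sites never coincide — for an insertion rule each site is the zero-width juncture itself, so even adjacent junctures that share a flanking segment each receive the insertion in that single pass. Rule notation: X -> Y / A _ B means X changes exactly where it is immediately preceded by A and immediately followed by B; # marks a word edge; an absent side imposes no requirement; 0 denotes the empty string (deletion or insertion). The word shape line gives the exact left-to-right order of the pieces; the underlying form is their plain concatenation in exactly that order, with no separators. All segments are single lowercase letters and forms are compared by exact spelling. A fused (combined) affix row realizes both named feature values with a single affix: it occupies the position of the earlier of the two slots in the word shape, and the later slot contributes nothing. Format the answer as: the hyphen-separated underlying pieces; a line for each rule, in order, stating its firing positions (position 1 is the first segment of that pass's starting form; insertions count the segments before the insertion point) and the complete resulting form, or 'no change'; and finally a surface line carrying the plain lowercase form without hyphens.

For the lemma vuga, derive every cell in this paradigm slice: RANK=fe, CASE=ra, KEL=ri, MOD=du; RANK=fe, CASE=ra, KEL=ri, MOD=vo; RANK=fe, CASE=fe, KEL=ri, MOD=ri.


cell RANK=fe, CASE=ra, KEL=ri, MOD=du:
underlying: zi-vuga-en-a-ez
1. 0 -> i / C _ C #: no change
2. b -> p, d -> t, g -> k, v -> f, z -> s / _ #: fires at position(s) 11: zivugaenaes
surface: zivugaenaes

cell RANK=fe, CASE=ra, KEL=ri, MOD=vo:
underlying: zi-vuga-en-a-sb
1. 0 -> i / C _ C #: inserts after position(s) 10: zivugaenasib
2. b -> p, d -> t, g -> k, v -> f, z -> s / _ #: fires at position(s) 12: zivugaenasip
surface: zivugaenasip

cell RANK=fe, CASE=fe, KEL=ri, MOD=ri:
underlying: zi-vuga-ln-a-zp
1. 0 -> i / C _ C #: inserts after position(s) 10: zivugalnazip
2. b -> p, d -> t, g -> k, v -> f, z -> s / _ #: no change
surface: zivugalnazip


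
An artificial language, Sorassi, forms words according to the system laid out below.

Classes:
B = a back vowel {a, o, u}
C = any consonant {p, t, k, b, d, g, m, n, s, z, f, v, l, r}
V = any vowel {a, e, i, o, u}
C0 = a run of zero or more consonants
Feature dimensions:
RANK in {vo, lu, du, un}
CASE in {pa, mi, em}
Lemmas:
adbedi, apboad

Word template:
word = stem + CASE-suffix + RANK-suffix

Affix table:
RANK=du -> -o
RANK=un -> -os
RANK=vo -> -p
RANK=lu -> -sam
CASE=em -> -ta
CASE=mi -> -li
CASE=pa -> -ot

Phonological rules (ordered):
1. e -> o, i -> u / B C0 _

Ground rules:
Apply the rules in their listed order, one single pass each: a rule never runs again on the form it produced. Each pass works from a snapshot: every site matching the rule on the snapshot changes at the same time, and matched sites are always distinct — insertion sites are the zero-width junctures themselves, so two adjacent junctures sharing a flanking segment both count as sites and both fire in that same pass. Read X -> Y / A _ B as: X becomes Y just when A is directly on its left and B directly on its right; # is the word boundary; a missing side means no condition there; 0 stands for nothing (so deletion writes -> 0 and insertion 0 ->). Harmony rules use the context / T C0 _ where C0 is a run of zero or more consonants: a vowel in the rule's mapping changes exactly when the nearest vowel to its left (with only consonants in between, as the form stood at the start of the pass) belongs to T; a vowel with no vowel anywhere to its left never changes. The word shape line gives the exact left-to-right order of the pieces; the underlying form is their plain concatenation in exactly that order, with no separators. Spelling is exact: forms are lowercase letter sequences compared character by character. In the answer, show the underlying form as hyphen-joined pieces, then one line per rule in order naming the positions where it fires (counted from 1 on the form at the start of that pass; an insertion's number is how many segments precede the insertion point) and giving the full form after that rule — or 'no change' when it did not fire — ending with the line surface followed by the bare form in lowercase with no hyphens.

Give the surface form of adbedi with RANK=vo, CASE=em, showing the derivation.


underlying: adbedi-ta-p
1. e -> o, i -> u / B C0 _: fires at position(s) 4: adboditap
surface: adboditap


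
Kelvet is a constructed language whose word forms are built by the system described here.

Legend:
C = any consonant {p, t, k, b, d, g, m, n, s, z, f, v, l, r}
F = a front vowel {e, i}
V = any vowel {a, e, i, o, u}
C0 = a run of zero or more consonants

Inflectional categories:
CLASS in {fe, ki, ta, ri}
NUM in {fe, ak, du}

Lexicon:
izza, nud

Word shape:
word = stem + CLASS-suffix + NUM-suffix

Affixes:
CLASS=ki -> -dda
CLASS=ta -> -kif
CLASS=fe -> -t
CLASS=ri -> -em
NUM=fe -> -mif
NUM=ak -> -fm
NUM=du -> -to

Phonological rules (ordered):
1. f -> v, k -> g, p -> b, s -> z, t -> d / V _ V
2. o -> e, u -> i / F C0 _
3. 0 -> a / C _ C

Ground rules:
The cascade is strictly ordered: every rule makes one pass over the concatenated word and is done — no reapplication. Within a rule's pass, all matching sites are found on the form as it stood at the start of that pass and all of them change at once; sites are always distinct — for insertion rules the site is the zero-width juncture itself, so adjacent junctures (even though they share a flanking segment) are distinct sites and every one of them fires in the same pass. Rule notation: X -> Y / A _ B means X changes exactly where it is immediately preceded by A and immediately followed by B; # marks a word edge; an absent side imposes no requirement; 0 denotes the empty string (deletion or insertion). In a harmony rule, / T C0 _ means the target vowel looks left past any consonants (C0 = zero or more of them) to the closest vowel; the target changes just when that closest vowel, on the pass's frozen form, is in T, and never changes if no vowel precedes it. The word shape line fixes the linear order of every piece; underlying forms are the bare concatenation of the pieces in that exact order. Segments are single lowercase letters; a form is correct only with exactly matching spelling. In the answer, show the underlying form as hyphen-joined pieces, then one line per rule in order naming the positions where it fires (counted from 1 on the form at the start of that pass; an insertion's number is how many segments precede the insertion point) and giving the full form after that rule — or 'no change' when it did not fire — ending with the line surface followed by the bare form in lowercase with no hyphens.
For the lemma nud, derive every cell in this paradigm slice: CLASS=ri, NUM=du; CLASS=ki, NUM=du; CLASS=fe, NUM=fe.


cell CLASS=ri, NUM=du:
underlying: nud-em-to
1. f -> v, k -> g, p -> b, s -> z, t -> d / V _ V: no change
2. o -> e, u -> i / F C0 _: fires at position(s) 7: nudemte
3. 0 -> a / C _ C: inserts after position(s) 5: nudemate
surface: nudemate

cell CLASS=ki, NUM=du:
underlying: nud-dda-to
1. f -> v, k -> g, p -> b, s -> z, t -> d / V _ V: fires at position(s) 7: nudddado
2. o -> e, u -> i / F C0 _: no change
3. 0 -> a / C _ C: inserts after position(s) 3, 4: nudadadado
surface: nudadadado

cell CLASS=fe, NUM=fe:
underlying: nud-t-mif
1. f -> v, k -> g, p -> b, s -> z, t -> d / V _ V: no change
2. o -> e, u -> i / F C0 _: no change
3. 0 -> a / C _ C: inserts after position(s) 3, 4: nudatamif
surface: nudatamif


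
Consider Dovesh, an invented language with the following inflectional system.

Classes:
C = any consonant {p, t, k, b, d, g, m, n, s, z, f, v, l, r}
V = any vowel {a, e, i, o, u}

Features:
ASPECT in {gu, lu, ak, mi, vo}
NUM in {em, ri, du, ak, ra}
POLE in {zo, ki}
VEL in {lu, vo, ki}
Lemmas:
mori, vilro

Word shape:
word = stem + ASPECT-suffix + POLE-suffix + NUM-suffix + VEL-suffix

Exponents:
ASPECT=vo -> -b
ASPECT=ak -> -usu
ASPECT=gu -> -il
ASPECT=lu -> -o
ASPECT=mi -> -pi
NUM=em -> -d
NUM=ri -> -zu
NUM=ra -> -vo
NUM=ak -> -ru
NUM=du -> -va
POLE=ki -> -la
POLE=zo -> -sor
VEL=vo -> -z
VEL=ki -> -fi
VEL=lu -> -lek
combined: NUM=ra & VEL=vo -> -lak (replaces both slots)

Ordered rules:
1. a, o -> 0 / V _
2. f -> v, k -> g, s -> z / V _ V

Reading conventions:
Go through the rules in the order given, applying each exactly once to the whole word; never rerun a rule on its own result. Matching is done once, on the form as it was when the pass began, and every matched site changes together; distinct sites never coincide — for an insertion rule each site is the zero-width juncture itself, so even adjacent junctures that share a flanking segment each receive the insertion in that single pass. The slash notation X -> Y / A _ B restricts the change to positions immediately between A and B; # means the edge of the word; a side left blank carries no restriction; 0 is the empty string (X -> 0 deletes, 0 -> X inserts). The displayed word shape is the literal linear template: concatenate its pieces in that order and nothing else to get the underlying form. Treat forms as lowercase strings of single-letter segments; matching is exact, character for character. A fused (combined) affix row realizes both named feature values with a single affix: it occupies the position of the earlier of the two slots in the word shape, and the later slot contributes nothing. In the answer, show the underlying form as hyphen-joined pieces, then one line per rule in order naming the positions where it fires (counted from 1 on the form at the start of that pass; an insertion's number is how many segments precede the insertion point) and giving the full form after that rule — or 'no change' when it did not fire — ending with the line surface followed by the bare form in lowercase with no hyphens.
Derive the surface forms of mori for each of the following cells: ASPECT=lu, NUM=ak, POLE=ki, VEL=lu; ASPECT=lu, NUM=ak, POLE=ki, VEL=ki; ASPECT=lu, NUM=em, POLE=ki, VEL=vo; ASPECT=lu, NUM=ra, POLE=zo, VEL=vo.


cell ASPECT=lu, NUM=ak, POLE=ki, VEL=lu:
underlying: mori-o-la-ru-lek
1. a, o -> 0 / V _: fires at position(s) 5: morilarulek
2. f -> v, k -> g, s -> z / V _ V: no change
surface: morilarulek

cell ASPECT=lu, NUM=ak, POLE=ki, VEL=ki:
underlying: mori-o-la-ru-fi
1. a, o -> 0 / V _: fires at position(s) 5: morilarufi
2. f -> v, k -> g, s -> z / V _ V: fires at position(s) 9: morilaruvi
surface: morilaruvi

cell ASPECT=lu, NUM=em, POLE=ki, VEL=vo:
underlying: mori-o-la-d-z
1. a, o -> 0 / V _: fires at position(s) 5: moriladz
2. f -> v, k -> g, s -> z / V _ V: no change
surface: moriladz

cell ASPECT=lu, NUM=ra, POLE=zo, VEL=vo:
underlying: mori-o-sor-lak
1. a, o -> 0 / V _: fires at position(s) 5: morisorlak
2. f -> v, k -> g, s -> z / V _ V: fires at position(s) 5: morizorlak
surface: morizorlak


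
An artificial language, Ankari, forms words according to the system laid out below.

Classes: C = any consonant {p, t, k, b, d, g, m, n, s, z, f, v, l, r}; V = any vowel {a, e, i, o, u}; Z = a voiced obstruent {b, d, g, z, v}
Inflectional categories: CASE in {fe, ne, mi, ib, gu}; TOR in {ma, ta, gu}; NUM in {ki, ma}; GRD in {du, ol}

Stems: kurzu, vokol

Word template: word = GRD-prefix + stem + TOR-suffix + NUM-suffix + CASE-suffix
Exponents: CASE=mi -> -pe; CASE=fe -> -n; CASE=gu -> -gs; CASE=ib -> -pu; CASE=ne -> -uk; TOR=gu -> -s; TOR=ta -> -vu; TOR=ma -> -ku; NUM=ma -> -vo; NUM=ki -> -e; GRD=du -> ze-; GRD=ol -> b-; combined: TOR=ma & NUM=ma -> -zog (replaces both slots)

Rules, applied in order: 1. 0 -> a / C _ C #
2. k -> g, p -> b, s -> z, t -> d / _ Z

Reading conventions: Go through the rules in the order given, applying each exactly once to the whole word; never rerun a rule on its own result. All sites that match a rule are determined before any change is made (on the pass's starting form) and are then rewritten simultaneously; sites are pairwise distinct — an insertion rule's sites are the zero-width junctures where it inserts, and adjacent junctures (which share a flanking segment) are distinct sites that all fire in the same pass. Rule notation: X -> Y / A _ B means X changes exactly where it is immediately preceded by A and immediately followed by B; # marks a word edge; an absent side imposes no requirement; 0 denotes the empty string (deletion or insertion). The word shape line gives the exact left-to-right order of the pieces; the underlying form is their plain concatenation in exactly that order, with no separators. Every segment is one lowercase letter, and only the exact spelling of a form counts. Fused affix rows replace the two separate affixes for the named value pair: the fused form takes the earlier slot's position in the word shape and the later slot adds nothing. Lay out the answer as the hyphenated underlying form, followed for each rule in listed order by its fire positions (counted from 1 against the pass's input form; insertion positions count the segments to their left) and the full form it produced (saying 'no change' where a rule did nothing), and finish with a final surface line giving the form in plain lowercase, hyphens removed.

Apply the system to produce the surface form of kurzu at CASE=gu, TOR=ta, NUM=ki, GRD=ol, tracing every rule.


underlying: b-kurzu-vu-e-gs
1. 0 -> a / C _ C #: inserts after position(s) 10: bkurzuvuegas
2. k -> g, p -> b, s -> z, t -> d / _ Z: no change
surface: bkurzuvuegas


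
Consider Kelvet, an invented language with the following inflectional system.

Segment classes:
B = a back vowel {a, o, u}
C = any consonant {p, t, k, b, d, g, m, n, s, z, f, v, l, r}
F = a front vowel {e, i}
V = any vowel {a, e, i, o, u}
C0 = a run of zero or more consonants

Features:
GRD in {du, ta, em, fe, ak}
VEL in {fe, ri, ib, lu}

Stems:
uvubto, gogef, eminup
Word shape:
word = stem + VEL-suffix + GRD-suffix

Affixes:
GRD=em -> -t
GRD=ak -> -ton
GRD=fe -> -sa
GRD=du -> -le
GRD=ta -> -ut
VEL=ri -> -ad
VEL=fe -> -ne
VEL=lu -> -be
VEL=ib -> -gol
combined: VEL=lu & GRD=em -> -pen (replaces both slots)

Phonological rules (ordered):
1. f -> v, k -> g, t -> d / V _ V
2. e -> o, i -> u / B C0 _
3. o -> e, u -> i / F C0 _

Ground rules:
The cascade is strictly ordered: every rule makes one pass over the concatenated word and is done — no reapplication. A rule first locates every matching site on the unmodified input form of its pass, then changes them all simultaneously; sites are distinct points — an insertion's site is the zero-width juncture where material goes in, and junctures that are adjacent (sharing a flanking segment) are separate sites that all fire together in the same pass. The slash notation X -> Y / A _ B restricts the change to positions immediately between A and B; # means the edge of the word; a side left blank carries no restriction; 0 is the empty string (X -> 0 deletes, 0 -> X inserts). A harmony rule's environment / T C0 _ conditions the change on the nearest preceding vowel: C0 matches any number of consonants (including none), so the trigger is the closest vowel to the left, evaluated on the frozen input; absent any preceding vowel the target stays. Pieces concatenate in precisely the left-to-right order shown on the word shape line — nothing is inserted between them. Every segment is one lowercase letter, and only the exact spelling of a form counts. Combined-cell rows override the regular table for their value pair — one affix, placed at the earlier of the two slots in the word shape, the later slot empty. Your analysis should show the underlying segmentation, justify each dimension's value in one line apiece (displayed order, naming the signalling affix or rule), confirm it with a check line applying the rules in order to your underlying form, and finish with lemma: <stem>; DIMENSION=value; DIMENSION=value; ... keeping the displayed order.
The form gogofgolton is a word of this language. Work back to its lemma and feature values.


underlying: gogef-gol-ton
GRD=ak - signalled by the affix -ton
VEL=ib - signalled by the affix -gol
check: gogefgolton -> gogefgolton -> gogofgolton -> gogofgolton
lemma: gogef; GRD=ak; VEL=ib


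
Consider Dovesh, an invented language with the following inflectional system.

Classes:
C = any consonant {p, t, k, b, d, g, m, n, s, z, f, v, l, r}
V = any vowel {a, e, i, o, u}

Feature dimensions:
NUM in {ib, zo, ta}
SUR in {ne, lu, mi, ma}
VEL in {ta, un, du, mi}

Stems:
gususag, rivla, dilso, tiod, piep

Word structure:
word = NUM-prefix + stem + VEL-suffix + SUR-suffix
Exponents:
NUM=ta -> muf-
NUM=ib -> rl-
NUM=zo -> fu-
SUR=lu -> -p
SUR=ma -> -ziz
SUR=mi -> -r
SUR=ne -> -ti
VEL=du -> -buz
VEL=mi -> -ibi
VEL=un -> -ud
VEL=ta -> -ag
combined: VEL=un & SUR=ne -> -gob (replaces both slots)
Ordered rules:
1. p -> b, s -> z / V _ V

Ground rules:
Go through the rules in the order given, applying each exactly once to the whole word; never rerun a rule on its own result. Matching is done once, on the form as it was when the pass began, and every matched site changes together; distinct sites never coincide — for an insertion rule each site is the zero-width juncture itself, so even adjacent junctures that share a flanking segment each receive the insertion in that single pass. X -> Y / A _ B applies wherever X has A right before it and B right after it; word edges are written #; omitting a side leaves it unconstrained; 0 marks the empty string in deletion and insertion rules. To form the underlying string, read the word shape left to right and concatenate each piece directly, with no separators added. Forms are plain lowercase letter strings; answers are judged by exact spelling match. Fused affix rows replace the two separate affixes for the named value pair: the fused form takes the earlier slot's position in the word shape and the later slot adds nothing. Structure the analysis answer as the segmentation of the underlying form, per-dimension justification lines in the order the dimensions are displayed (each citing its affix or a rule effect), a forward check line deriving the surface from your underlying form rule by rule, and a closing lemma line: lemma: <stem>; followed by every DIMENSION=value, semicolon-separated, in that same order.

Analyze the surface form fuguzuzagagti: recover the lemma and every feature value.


underlying: fu-gususag-ag-ti
NUM=zo - signalled by the affix fu-
SUR=ne - signalled by the affix -ti
VEL=ta - signalled by the affix -ag
check: fugususagagti -> fuguzuzagagti
lemma: gususag; NUM=zo; SUR=ne; VEL=ta


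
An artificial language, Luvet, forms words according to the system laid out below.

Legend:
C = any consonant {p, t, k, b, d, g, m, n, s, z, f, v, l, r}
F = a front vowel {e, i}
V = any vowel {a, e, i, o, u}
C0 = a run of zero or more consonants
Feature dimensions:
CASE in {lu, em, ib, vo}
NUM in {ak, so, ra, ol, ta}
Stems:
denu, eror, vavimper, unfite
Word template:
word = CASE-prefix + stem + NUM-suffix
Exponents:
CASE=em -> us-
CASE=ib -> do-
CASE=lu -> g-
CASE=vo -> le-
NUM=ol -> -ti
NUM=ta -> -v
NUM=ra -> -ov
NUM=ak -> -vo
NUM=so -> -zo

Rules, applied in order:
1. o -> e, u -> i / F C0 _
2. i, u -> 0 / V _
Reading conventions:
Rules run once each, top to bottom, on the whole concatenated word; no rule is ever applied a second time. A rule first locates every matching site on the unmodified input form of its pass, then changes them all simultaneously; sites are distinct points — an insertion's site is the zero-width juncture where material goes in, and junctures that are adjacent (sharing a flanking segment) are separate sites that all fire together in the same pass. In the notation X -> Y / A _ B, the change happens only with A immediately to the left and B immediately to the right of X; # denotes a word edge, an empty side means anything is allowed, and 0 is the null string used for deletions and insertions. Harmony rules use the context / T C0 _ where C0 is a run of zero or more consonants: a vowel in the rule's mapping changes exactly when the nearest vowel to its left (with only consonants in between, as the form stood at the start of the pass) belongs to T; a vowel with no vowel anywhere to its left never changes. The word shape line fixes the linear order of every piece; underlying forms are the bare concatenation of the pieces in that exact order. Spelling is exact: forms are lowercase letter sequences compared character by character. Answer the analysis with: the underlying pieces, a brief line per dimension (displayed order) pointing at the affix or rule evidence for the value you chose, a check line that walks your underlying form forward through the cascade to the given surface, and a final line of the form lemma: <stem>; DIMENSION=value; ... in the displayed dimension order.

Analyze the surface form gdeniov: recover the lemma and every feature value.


underlying: g-denu-ov
CASE=lu - signalled by the affix g-
NUM=ra - signalled by the affix -ov
check: gdenuov -> gdeniov -> gdeniov
lemma: denu; CASE=lu; NUM=ra


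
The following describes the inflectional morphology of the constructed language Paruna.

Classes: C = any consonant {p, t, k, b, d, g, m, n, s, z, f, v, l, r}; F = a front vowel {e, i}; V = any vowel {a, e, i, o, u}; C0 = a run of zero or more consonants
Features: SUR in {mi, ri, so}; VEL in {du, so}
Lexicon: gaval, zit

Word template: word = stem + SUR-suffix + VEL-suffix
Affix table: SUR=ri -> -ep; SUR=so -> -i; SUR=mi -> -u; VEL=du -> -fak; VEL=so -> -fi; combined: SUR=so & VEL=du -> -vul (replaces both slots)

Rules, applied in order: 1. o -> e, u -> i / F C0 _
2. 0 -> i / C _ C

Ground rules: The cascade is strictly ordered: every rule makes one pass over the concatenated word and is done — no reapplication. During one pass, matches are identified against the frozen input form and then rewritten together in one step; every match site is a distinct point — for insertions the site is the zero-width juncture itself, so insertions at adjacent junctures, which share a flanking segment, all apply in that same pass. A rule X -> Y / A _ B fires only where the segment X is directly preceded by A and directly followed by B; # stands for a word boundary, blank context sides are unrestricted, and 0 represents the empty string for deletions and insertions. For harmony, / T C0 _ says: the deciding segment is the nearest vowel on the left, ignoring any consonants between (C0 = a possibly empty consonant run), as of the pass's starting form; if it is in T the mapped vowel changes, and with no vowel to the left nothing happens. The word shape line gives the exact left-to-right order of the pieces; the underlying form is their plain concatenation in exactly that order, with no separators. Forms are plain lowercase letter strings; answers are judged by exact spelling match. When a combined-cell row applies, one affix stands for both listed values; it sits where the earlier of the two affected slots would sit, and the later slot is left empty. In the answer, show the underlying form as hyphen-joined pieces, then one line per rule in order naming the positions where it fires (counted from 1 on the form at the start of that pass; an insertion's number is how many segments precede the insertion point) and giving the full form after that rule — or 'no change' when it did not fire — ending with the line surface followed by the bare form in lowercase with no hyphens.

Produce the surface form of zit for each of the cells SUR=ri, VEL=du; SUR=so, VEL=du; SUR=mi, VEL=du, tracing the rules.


cell SUR=ri, VEL=du:
underlying: zit-ep-fak
1. o -> e, u -> i / F C0 _: no change
2. 0 -> i / C _ C: inserts after position(s) 5: zitepifak
surface: zitepifak

cell SUR=so, VEL=du:
underlying: zit-vul
1. o -> e, u -> i / F C0 _: fires at position(s) 5: zitvil
2. 0 -> i / C _ C: inserts after position(s) 3: zitivil
surface: zitivil

cell SUR=mi, VEL=du:
underlying: zit-u-fak
1. o -> e, u -> i / F C0 _: fires at position(s) 4: zitifak
2. 0 -> i / C _ C: no change
surface: zitifak


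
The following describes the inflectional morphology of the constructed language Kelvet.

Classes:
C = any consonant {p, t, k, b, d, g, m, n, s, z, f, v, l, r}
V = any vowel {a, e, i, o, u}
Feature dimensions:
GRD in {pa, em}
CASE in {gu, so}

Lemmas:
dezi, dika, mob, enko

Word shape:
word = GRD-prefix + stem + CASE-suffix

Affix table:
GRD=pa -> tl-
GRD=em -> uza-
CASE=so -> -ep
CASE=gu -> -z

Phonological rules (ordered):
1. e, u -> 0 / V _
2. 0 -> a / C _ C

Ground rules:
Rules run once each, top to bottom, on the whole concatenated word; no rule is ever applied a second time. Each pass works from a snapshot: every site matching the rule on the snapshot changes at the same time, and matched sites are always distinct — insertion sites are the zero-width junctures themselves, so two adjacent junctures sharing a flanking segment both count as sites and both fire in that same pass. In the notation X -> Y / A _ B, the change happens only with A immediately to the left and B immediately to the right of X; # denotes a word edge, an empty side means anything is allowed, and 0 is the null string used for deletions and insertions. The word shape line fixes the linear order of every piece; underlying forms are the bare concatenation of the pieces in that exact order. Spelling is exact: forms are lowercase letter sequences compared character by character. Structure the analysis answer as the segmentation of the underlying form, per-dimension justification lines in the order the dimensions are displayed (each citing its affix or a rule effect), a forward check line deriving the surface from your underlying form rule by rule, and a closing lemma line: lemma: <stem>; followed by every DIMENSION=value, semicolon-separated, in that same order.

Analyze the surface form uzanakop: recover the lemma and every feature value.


underlying: uza-enko-ep
GRD=em - signalled by the affix uza-
CASE=so - signalled by the affix -ep
check: uzaenkoep -> uzankop -> uzanakop
lemma: enko; GRD=em; CASE=so


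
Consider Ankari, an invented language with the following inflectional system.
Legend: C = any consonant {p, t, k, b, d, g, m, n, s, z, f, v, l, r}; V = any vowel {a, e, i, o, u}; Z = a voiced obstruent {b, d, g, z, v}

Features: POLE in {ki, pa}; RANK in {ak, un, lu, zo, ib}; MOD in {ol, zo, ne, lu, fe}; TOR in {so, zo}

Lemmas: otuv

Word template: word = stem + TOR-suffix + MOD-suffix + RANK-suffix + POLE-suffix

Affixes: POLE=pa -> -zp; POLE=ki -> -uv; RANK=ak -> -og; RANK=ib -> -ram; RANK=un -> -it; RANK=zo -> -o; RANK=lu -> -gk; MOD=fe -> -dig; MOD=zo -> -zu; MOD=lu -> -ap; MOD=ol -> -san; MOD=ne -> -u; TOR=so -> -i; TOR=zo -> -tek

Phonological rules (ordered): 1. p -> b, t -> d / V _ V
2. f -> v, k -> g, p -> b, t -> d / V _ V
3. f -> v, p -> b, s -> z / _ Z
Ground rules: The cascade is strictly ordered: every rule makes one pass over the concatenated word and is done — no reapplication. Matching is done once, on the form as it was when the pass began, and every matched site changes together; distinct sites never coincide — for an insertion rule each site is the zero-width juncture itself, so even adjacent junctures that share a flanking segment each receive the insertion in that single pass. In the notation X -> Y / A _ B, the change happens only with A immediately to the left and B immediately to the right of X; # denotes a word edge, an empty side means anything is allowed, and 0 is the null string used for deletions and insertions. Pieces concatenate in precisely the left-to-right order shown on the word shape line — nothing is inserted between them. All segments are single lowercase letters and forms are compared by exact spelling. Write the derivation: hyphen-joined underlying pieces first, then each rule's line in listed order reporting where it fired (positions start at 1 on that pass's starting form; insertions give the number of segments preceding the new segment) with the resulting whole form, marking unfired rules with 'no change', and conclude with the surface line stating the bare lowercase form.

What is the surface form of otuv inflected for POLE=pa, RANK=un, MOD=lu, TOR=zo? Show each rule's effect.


underlying: otuv-tek-ap-it-zp
1. p -> b, t -> d / V _ V: fires at position(s) 2, 9: oduvtekabitzp
2. f -> v, k -> g, p -> b, t -> d / V _ V: fires at position(s) 7: oduvtegabitzp
3. f -> v, p -> b, s -> z / _ Z: no change
surface: oduvtegabitzp


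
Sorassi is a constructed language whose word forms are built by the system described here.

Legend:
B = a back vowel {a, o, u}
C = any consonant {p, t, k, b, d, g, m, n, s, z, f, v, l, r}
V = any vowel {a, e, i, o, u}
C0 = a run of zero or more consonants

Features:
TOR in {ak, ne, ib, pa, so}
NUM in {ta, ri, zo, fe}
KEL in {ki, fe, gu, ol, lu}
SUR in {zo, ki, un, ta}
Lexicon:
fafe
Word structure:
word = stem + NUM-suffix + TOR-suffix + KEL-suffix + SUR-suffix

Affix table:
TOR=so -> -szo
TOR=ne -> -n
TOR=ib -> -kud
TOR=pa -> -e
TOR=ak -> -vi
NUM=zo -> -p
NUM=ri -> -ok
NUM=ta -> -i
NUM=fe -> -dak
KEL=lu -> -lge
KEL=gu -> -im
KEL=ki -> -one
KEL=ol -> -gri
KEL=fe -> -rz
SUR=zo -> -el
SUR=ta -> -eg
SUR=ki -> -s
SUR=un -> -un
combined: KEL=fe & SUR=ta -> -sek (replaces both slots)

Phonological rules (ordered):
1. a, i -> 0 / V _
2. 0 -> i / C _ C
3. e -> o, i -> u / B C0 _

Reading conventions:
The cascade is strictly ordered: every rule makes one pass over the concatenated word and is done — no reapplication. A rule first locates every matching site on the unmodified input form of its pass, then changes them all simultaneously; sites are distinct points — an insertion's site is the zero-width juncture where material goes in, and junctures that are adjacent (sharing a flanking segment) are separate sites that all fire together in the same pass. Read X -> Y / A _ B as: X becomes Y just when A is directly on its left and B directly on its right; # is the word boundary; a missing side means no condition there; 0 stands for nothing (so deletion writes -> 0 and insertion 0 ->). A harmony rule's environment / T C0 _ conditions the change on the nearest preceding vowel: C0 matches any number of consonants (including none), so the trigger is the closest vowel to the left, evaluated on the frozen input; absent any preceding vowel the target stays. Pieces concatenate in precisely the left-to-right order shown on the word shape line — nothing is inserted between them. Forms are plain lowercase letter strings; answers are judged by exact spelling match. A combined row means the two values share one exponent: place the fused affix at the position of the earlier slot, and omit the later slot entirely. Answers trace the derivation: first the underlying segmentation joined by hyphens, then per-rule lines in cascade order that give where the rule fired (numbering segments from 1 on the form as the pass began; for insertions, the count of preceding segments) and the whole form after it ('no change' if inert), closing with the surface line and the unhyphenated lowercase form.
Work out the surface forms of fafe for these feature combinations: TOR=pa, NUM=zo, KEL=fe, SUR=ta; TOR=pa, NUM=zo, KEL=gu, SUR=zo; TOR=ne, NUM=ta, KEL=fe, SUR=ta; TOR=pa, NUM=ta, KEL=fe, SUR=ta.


cell TOR=pa, NUM=zo, KEL=fe, SUR=ta:
underlying: fafe-p-e-sek
1. a, i -> 0 / V _: no change
2. 0 -> i / C _ C: no change
3. e -> o, i -> u / B C0 _: fires at position(s) 4: fafopesek
surface: fafopesek

cell TOR=pa, NUM=zo, KEL=gu, SUR=zo:
underlying: fafe-p-e-im-el
1. a, i -> 0 / V _: fires at position(s) 7: fafepemel
2. 0 -> i / C _ C: no change
3. e -> o, i -> u / B C0 _: fires at position(s) 4: fafopemel
surface: fafopemel

cell TOR=ne, NUM=ta, KEL=fe, SUR=ta:
underlying: fafe-i-n-sek
1. a, i -> 0 / V _: fires at position(s) 5: fafensek
2. 0 -> i / C _ C: inserts after position(s) 5: fafenisek
3. e -> o, i -> u / B C0 _: fires at position(s) 4: fafonisek
surface: fafonisek

cell TOR=pa, NUM=ta, KEL=fe, SUR=ta:
underlying: fafe-i-e-sek
1. a, i -> 0 / V _: fires at position(s) 5: fafeesek
2. 0 -> i / C _ C: no change
3. e -> o, i -> u / B C0 _: fires at position(s) 4: fafoesek
surface: fafoesek


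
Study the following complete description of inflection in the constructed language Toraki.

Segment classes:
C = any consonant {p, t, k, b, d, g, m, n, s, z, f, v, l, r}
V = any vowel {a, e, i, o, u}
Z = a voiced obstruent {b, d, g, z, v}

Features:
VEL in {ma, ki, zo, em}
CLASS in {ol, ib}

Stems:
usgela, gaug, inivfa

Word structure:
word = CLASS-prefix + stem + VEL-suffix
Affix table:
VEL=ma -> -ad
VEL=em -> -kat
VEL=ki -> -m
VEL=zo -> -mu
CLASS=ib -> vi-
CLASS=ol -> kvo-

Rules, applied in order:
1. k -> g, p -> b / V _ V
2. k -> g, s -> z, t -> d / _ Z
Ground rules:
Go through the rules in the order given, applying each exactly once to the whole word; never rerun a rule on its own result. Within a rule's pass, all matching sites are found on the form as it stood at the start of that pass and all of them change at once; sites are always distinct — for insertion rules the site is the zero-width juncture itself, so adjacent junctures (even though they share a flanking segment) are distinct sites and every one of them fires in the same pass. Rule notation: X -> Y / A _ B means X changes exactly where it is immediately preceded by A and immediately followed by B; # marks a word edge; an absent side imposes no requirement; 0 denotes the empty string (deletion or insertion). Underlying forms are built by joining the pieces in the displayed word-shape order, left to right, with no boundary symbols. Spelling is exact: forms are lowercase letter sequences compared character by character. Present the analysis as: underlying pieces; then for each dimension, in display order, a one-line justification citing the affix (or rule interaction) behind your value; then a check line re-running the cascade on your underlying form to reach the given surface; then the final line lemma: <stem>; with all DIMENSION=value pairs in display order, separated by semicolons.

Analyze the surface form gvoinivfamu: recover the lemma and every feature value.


underlying: kvo-inivfa-mu
VEL=zo - signalled by the affix -mu
CLASS=ol - signalled by the affix kvo-
check: kvoinivfamu -> kvoinivfamu -> gvoinivfamu
lemma: inivfa; VEL=zo; CLASS=ol
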